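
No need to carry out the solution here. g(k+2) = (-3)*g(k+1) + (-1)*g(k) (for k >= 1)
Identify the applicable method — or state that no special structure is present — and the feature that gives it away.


Diagnosis: the characteristic-root method — the recurrence treats every index alike (constant coefficients, no forcing) — precisely the regime where r^k trials close it.


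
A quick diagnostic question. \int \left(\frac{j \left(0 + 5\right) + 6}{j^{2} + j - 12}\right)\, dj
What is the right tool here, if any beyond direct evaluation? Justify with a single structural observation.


Technique: partial fractions — once j^{2} + j - 12 is factored, each root contributes a simple-fraction term; integrate them one at a time.


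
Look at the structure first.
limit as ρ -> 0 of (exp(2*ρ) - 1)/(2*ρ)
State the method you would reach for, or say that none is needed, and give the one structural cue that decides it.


Method: l'Hôpital's rule (0/0) — plug in 0: top and bottom both hit zero, so differentiate each and retry. Expanding numerator and denominator to first order gives the same value — the rule automates exactly that.


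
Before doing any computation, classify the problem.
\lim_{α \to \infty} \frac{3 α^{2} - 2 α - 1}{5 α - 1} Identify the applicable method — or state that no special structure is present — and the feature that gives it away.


Best approach: dominant-term comparison — divide by the highest power of α present: lower-order terms vanish and the dominant ratio remains. As a single quotient, the ∞/∞ shape would yield to repeated differentiation as well — the growth comparison gets there in one look.


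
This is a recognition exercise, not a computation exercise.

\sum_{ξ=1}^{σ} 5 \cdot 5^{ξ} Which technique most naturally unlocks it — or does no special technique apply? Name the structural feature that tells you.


Technique: the geometric series formula — check a ratio of consecutive terms: it is 5, independent of the index, so the geometric formula closes the sum.


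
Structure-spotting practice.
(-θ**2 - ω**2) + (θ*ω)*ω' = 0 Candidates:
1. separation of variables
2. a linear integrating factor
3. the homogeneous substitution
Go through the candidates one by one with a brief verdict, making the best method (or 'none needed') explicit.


Method: the homogeneous substitution — the slope's numerator and denominator have matching total degree, so it depends only on ω/θ and the ratio substitution collapses it. A Bernoulli rewrite works here as the equation stands — the homogeneous substitution is the more immediate reading.
- separation of variables: no division isolates the independent variable from the unknown.
- a linear integrating factor — the unknown enters nonlinearly (through a power, a denominator, or a transcendental function), which the linear integrating-factor recipe cannot absorb as-is — any repair would come from a preliminary substitution, not the factor.
- the homogeneous substitution — yes, a natural case for it.


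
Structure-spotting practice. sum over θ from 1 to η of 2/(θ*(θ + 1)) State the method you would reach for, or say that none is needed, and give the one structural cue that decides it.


Technique: telescoping — poles of 2/(θ*(θ + 1)) differ by an integer, the telltale of a telescoping partial-fraction sum.


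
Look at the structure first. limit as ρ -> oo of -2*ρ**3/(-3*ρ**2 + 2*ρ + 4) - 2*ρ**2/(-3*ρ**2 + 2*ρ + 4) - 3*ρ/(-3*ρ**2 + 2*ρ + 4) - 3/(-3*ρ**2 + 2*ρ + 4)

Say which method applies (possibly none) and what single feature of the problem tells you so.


Technique: dominant-term comparison — at large ρ only the top-degree terms survive; compare the leading terms and the limit falls out. Viewed as a single quotient this is an ∞/∞ form — an at-infinity application of l'Hôpital's rule would also resolve it; comparing leading growth reads the answer without differentiating.


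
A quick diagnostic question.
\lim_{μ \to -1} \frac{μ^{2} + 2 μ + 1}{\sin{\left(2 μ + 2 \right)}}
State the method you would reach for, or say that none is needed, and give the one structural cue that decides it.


Best approach: l'Hôpital's rule (0/0) — both numerator and denominator vanish at -1: the genuine 0/0 indeterminate that l'Hôpital exists for. Expanding numerator and denominator to first order gives the same value — the rule automates exactly that.


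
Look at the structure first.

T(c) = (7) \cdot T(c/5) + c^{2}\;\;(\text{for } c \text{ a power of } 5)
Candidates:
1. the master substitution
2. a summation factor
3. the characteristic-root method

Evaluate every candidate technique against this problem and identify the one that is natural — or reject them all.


Technique: the master substitution — the argument contracts 5-fold per step: reindex c exponentially and solve the linear recurrence in the new index.
- the master substitution — applies; the problem has the shape this method handles.
- a summation factor: the recursion divides its index rather than shifting it — there is no previous-term chain for a summation factor to telescope.
- the characteristic-root method — the recursion divides its index rather than shifting it — outside the constant-shift family the root method covers.


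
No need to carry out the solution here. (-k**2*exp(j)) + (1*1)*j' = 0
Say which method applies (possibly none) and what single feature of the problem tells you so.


Technique: separation of variables — the slope splits multiplicatively: k**2 carrying all k-dependence times exp(j) carrying all j-dependence — separate and integrate.


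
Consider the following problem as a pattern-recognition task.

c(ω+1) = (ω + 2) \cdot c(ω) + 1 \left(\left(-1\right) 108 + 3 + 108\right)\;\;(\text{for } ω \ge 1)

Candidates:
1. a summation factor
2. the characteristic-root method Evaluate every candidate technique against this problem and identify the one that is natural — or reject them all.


Best approach: a summation factor — an index-dependent multiplier ω + 2 rules out characteristic roots; a summation factor converts it to a pure difference.
- a summation factor: yes — fits the structure here.
- the characteristic-root method — the coefficients vary with the index, breaking the constant-coefficient structure the method needs.


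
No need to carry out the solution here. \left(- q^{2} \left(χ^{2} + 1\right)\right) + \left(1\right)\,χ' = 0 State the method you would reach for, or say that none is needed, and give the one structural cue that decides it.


Technique: separation of variables — a product of single-variable factors, q^{2} and χ^{2} + 1 — the textbook separable form.


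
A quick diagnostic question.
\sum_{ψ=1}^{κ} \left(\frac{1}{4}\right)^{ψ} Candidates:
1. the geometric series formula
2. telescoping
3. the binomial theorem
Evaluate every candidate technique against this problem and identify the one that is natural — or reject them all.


Technique: the geometric series formula — each term is \frac{1}{4} times the previous one, so the geometric-series formula applies directly.
- the geometric series formula — a fit — the right tool for this form.
- telescoping — computed from the summand as displayed, the partial sums build up without the pairwise collapse telescoping exploits.
- the binomial theorem — no binomial coefficients pair with matched powers.


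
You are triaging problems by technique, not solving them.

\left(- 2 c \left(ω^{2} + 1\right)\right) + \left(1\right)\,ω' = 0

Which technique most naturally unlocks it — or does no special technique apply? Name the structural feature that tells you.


Verdict: separation of variables — separating collects all ω-dependence with the derivative and leaves all c-dependence opposite: variables separate.


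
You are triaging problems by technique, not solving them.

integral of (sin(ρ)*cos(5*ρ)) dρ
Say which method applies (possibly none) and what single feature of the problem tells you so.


Diagnosis: a trigonometric identity — sin(ρ)*cos(5*ρ) mixes two frequencies; the product-to-sum identity splits it into single-frequency sinusoids.


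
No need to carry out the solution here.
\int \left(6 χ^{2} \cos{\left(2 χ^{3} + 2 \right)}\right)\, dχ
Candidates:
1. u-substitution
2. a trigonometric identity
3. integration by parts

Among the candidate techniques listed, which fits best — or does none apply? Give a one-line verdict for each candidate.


Verdict: u-substitution — the only nontrivial dependence routes through 2 χ^{3} + 2, whose derivative supplies the leftover factor up to a constant multiple — u = 2 χ^{3} + 2 flattens it.
- u-substitution: applies; the problem has the shape this method handles.
- a trigonometric identity — the trigonometric factor has no even power to reduce and no cross-frequency product to convert — the standard power-reduction and product-to-sum identities do not engage it.
- integration by parts — the non-polynomial partner is not one of the parts kernels — exp, sine, or cosine with a degree-1 argument, or a logarithm.


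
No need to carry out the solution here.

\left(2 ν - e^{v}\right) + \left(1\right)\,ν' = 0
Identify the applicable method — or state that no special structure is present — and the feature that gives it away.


Technique: a linear integrating factor — ν enters only linearly with coefficient 2; multiply by exp of the integral of 2 and the left side becomes one derivative.


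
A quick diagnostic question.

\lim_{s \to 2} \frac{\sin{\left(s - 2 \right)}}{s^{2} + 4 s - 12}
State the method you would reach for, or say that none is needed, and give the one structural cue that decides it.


Best approach: l'Hôpital's rule (0/0) — both numerator and denominator vanish at 2: the genuine 0/0 indeterminate that l'Hôpital exists for. The standard small-argument limits would also carry it; the rule is the systematic route.


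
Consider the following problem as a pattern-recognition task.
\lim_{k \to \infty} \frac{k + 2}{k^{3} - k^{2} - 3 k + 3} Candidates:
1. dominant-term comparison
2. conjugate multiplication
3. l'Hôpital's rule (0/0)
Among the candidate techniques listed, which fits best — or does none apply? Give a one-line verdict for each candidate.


Diagnosis: dominant-term comparison — as k grows, only the highest-degree terms matter — compare leading terms and read the limit off.
- dominant-term comparison: yes — fits the structure here.
- conjugate multiplication — rationalization has no target — no divergent radical difference appears.
- l'Hôpital's rule (0/0) — as a single quotient the expression runs to ∞/∞ at the limit point — an at-infinity form of the rule would apply, though the leading-growth comparison is the direct reading.


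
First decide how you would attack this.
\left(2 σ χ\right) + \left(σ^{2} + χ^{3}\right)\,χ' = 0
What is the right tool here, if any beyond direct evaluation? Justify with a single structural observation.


Best approach: the exact-equation method — take the mixed partials of 2 σ χ and σ^{2} + χ^{3}: they are equal, which certifies an exact differential.


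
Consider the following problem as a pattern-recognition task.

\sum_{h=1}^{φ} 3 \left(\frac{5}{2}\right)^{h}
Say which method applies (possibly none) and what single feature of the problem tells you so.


Technique: the geometric series formula — each term is \frac{5}{2} times the previous one, so the geometric-series formula applies directly.


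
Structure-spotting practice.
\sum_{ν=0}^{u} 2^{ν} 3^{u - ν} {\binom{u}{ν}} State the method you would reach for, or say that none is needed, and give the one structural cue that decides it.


Verdict: the binomial theorem — {\binom{u}{ν}} weighting matched powers of 2 and 3 is the expanded form of (2 + 3)^u — fold it back up.


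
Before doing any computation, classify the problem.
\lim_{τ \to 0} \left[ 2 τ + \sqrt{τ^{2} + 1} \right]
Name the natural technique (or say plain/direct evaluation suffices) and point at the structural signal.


Method: no special technique — no denominator vanishes and nothing blows up at 0: direct substitution is the whole computation.


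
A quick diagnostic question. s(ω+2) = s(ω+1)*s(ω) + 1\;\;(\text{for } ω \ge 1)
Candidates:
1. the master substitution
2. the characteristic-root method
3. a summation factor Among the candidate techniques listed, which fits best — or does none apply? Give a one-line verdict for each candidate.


Verdict: no special technique — the unknown sequence enters the update nonlinearly, so no linear method fits the recurrence as written — direct iteration remains.
- the master substitution: the recursion shifts the index rather than dividing it.
- the characteristic-root method — nonlinearity rules out exponential-mode superposition from the start.
- a summation factor: no summation factor applies — the rule is not linear in the sequence values.


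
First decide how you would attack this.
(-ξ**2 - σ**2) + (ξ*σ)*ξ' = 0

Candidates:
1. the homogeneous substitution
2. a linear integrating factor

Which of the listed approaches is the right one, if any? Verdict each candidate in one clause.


Method: the homogeneous substitution — the slope's numerator and denominator share total degree; set v = ξ/σ and the equation drops to separable form. Rearranged, this also fits the Bernoulli template directly; the homogeneous substitution reads the structure without the rearrangement.
- the homogeneous substitution — yes, a natural case for it.
- a linear integrating factor: the unknown enters nonlinearly (through a power, a denominator, or a transcendental function), which the linear integrating-factor recipe cannot absorb as-is — any repair would come from a preliminary substitution, not the factor.


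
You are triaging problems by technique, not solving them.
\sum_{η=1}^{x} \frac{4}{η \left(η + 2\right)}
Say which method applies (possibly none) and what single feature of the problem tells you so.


Verdict: telescoping — rewrite \frac{4}{η \left(η + 2\right)} as simple fractions and successive terms eat each other — only the edges survive.


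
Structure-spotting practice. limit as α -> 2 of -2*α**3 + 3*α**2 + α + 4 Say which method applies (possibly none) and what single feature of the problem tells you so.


Diagnosis: no special technique — the expression is continuous at the evaluation point — substitute directly; no indeterminate form appears.


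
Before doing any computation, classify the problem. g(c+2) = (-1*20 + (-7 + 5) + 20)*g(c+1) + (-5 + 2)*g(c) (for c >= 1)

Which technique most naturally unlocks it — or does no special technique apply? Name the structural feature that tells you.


Best approach: the characteristic-root method — try a geometric ansatz r^c: constant coefficients turn the recurrence into one polynomial equation in r.


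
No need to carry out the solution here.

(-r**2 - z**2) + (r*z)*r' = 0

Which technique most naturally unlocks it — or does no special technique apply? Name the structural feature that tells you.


Verdict: the homogeneous substitution — scaling z and r together leaves the slope fixed — it depends only on r/z, so substitute the ratio. Rearranged, this also fits the Bernoulli template directly; the homogeneous substitution reads the structure without the rearrangement.


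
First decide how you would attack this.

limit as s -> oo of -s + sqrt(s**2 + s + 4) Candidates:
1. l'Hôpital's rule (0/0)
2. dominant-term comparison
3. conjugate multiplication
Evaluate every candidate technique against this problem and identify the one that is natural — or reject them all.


Verdict: conjugate multiplication — divergence minus divergence hides a finite answer — expose it by pairing sqrt(s**2 + s + 4) - s with its conjugate.
- l'Hôpital's rule (0/0) — the expression is a difference driving to ∞ − ∞, not a 0/0 quotient — there is no ratio for the rule to differentiate.
- dominant-term comparison: no dominant power emerges to decide the limit by degree comparison.
- conjugate multiplication: applicable, and directly so.


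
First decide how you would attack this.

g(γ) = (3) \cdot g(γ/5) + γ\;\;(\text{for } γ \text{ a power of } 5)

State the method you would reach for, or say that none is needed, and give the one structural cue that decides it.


Technique: the master substitution — the argument shrinks by the factor 5, so measure the index on a logarithmic scale and the recursion becomes a shift.


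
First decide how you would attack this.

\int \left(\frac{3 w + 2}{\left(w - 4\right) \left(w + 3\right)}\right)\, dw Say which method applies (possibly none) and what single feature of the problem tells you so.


Method: partial fractions — the bottom factors while the top stays lower-degree — split into simple fractions and integrate piece by piece.


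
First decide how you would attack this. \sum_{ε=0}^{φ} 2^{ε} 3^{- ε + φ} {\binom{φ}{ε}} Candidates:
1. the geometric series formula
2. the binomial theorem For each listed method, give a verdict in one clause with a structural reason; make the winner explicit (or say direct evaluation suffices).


Diagnosis: the binomial theorem — the binomial coefficients weight matched powers of 2 and 3, which is exactly the expansion of a binomial power.
- the geometric series formula: the term-to-term ratio changes with the index, so the geometric formula cannot close it.
- the binomial theorem — applicable, and directly so.


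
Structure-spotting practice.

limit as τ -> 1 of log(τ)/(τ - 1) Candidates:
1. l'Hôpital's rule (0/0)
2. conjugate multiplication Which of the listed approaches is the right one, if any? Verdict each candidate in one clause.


Verdict: l'Hôpital's rule (0/0) — both numerator and denominator vanish at 1: the genuine 0/0 indeterminate that l'Hôpital exists for. Known elementary limits would finish this too — the rule just bypasses the case analysis.
- l'Hôpital's rule (0/0) — applicable, and directly so.
- conjugate multiplication: multiplying by a conjugate would not remove any indeterminacy here.


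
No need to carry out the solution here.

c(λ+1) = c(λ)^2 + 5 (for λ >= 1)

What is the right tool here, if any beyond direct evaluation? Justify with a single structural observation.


Verdict: no special technique — this one you iterate or analyze qualitatively: the nonlinearity defeats linear solution methods.


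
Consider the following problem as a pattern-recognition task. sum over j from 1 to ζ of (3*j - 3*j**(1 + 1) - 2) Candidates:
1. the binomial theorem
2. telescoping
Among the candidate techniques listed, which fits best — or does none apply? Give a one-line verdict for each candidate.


Technique: no special technique — recognize the absence of structure: constant-multiple powers of j summed plainly, no special method required.
- the binomial theorem: no binomial coefficients pair with matched powers.
- telescoping — in the displayed form, no term reappears at a neighboring index to cancel against.


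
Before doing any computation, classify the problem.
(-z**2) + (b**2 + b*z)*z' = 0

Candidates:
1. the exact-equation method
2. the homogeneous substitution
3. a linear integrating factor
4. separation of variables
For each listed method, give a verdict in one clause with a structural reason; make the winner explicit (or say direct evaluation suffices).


Verdict: the homogeneous substitution — the slope is degree-zero homogeneous: the ratio substitution v = z/b collapses it. Suitably rearranged — at times with the variables' roles exchanged — this doubles as a Bernoulli equation; the homogeneous reading needs no such setup.
- the exact-equation method: exactness fails on the nose — the mixed partials do not match.
- the homogeneous substitution — applicable, and directly so.
- a linear integrating factor — a nonlinear term in the unknown puts this outside the integrating-factor template.
- separation of variables — the two dependences are entangled, not a clean product of one-variable pieces.


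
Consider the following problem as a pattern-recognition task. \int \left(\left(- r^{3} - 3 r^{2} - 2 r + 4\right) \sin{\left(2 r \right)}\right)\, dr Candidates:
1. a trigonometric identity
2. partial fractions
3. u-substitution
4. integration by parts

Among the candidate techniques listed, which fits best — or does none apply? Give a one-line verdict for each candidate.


Best approach: integration by parts — a polynomial factor - r^{3} - 3 r^{2} - 2 r + 4 multiplies \sin{\left(2 r \right)}; differentiating - r^{3} - 3 r^{2} - 2 r + 4 lowers its degree while \sin{\left(2 r \right)} integrates cleanly, so parts wins.
- a trigonometric identity: there is no trigonometric structure whose rewriting would simplify the integrand.
- partial fractions — there is no rational-function structure to decompose.
- u-substitution — no subexpression of the integrand pairs with its own derivative as a factor — individual terms may offer their own substitutions, but any change of variable covering the whole integral would have to be constructed from outside the expression.
- integration by parts — applicable, and directly so.


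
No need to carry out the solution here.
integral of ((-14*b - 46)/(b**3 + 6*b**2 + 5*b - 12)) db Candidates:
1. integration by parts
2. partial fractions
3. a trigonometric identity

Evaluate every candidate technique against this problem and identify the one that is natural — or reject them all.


Diagnosis: partial fractions — the integrand is a proper rational function and its denominator b**3 + 6*b**2 + 5*b - 12 factors into distinct pieces, so it splits into simple fractions.
- integration by parts: the integrand does not split as a nonconstant polynomial times an exp, sine, cosine of a linear argument, or logarithm — no polynomial-kernel parts product to differentiate one side of.
- partial fractions — applicable, and directly so.
- a trigonometric identity — with no trigonometric functions present, identity rewriting has no target.


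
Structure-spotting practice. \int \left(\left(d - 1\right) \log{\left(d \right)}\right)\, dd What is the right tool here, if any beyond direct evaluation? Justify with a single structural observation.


Diagnosis: integration by parts — the presence of \log{\left(d \right)} against a polynomial factor is the standard differentiate-the-log setup.


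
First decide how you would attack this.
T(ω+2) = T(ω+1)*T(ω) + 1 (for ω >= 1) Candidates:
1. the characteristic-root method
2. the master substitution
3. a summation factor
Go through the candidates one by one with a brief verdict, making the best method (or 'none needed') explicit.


Best approach: no special technique — the new term depends nonlinearly on the old ones, which disqualifies every superposition-based technique.
- the characteristic-root method — nonlinearity rules out exponential-mode superposition from the start.
- the master substitution: there is no divide-the-index recursive argument.
- a summation factor: no summation factor applies — the rule is not linear in the sequence values.


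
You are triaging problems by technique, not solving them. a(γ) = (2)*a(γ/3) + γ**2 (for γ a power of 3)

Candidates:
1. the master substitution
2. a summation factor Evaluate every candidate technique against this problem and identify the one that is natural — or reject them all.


Technique: the master substitution — the recursive call is at index γ/3 rather than a shift, a divide-and-conquer shape — substituting γ = 3^m linearizes it.
- the master substitution: a fit — the right tool for this form.
- a summation factor: the recursion divides its index rather than shifting it — there is no previous-term chain for a summation factor to telescope.


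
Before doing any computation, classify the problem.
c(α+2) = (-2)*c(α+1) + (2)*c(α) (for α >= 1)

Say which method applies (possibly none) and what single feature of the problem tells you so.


Technique: the characteristic-root method — the recurrence is linear and homogeneous with constant coefficients, so the ansatz r^α turns it into a polynomial equation for r.


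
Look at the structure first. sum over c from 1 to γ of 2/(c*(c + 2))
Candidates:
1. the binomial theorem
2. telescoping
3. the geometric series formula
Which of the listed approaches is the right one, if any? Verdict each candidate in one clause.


Method: telescoping — 2/(c*(c + 2)) is a collapsed telescope: expand it into simple fractions to see the cancellation.
- the binomial theorem — no binomial coefficients pair with matched powers.
- telescoping: yes, a natural case for it.
- the geometric series formula: the term-to-term ratio changes with the index, so the geometric formula cannot close it.


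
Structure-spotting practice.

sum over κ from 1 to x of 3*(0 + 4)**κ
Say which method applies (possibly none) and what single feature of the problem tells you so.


Best approach: the geometric series formula — each term is 4 times the previous one, so the geometric-series formula applies directly.


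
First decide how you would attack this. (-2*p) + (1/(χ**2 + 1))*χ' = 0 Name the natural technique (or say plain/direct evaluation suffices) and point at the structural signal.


Technique: separation of variables — solved for the derivative, the right side splits multiplicatively into a function of each variable alone — divide and integrate each side. The cross-partial test also passes here (vacuously, each side single-variable); the potential-function route would work, separation is simply more immediate.


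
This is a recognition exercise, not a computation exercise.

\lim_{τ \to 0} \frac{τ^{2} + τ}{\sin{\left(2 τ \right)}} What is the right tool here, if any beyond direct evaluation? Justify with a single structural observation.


Diagnosis: l'Hôpital's rule (0/0) — the 0/0 form at 0 is the signature situation for l'Hôpital's rule. The standard small-argument limits would also carry it; the rule is the systematic route.


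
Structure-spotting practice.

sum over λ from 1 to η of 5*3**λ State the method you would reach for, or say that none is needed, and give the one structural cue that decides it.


Best approach: the geometric series formula — check a ratio of consecutive terms: it is 3, independent of the index, so the geometric formula closes the sum.


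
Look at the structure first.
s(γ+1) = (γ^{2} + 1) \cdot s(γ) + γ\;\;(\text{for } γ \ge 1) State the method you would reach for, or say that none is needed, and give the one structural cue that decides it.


Technique: a summation factor — an index-dependent multiplier γ^{2} + 1 rules out characteristic roots; a summation factor converts it to a pure difference.


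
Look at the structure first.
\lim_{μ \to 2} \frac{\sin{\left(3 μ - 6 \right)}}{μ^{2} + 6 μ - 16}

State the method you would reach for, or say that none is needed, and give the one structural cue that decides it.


Method: l'Hôpital's rule (0/0) — plug in 2: top and bottom both hit zero, so differentiate each and retry. A first-order expansion at the point is an equally standard path; the rule packages it.


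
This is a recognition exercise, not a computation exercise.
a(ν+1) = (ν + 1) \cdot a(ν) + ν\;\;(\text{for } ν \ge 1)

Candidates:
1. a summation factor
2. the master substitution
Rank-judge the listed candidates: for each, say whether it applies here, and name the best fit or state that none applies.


Best approach: a summation factor — an index-dependent multiplier ν + 1 rules out characteristic roots; a summation factor converts it to a pure difference.
- a summation factor: yes — fits the structure here.
- the master substitution — the recursive argument is a shift of the index, not a fixed fraction of it.


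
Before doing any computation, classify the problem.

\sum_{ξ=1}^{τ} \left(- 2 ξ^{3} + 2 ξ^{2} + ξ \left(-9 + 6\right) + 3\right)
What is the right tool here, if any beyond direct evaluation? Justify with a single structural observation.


Verdict: no special technique — every summand is a constant multiple of a power of ξ — apply the standard power-sum identities one degree at a time.


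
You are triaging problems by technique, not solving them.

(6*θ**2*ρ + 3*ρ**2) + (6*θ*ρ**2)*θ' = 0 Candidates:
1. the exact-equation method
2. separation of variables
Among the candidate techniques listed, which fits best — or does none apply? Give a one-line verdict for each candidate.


Technique: the exact-equation method — checking ∂/∂θ of 6*θ**2*ρ + 3*ρ**2 against ∂/∂ρ of 6*θ*ρ**2: they match — the equation is exact as it stands.
- the exact-equation method: yes — fits the structure here.
- separation of variables: no algebra isolates the independent variable on one side and the unknown on the other.


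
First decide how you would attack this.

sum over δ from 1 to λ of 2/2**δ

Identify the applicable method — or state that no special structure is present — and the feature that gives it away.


Technique: the geometric series formula — consecutive terms stand in a fixed index-free ratio — the geometric sum formula closes it.


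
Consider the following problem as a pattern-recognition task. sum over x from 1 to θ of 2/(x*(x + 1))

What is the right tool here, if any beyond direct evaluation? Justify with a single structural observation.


Verdict: telescoping — split 2/(x*(x + 1)) by partial fractions and the pieces are one function at shifted arguments — interior terms cancel.


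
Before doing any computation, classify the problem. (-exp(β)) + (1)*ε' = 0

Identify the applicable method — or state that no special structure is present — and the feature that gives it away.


Best approach: no special technique — the slope is a pure function of β; integrate both sides and be done.


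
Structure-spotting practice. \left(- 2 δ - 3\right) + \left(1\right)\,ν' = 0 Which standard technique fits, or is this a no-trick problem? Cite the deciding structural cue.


Diagnosis: no special technique — the slope is a pure function of δ; integrate both sides and be done.


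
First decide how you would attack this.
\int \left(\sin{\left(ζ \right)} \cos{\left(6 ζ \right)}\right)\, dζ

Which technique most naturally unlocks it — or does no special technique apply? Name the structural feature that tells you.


Best approach: a trigonometric identity — distinct frequencies under one product (\sin{\left(ζ \right)} \cos{\left(6 ζ \right)}): the product-to-sum identity is the systematic route to an integrable form.


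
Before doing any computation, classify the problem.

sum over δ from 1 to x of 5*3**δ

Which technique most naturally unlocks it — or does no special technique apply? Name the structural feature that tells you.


Method: the geometric series formula — each term is 3 times the previous one, so the geometric-series formula applies directly.


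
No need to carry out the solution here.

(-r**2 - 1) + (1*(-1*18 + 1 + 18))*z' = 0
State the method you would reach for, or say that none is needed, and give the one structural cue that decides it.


Verdict: no special technique — the slope is a function of r alone, so integrate both sides directly.


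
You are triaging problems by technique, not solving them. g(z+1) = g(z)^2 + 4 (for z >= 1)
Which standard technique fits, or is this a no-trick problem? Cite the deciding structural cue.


Method: no special technique — each new value is a nonlinear function of earlier ones — scaling arguments and superposition both fail.


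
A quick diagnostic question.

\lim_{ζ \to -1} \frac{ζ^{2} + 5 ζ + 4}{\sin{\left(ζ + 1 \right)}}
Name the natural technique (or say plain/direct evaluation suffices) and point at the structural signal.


Best approach: l'Hôpital's rule (0/0) — the 0/0 form at -1 is the signature situation for l'Hôpital's rule. A first-order expansion at the point is an equally standard path; the rule packages it.


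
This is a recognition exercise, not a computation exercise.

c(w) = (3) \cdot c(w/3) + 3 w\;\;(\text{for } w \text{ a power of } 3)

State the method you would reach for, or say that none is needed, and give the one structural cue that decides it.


Method: the master substitution — the argument shrinks by the factor 3, so measure the index on a logarithmic scale and the recursion becomes a shift.


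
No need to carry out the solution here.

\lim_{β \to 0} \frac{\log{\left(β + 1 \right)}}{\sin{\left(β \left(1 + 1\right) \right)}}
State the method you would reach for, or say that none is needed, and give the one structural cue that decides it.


Verdict: l'Hôpital's rule (0/0) — plug in 0: top and bottom both hit zero, so differentiate each and retry. A local series expansion at the point resolves it as well; the rule is the packaged version of that step.


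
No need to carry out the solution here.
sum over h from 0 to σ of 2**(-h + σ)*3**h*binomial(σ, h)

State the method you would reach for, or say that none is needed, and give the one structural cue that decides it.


Verdict: the binomial theorem — the summand is term h of a binomial expansion in 3 and 2; the whole sum is a single power.


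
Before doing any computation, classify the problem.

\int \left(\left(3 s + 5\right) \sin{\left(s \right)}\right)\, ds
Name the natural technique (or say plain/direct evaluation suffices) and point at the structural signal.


Technique: integration by parts — a polynomial factor 3 s + 5 multiplies \sin{\left(s \right)}; differentiating 3 s + 5 lowers its degree while \sin{\left(s \right)} integrates cleanly, so parts wins.


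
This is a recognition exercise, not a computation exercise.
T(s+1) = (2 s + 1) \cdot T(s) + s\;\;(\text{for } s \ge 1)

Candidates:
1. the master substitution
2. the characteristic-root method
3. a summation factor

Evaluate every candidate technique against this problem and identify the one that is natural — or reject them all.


Verdict: a summation factor — with the index-dependent coefficient 2 s + 1, dividing by the cumulative product turns the left side into a pure difference.
- the master substitution — with no divided-index recursive call, reindexing by powers of a base buys nothing.
- the characteristic-root method: the coefficients change with the index, which the root method cannot absorb.
- a summation factor: a fit — the right tool for this form.


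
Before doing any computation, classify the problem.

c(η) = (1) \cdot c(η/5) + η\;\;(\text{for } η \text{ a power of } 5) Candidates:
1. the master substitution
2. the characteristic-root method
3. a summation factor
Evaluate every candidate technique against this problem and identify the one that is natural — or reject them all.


Diagnosis: the master substitution — the argument shrinks by the factor 5, so measure the index on a logarithmic scale and the recursion becomes a shift.
- the master substitution: a fit — the right tool for this form.
- the characteristic-root method — a divided-index call is not the fixed-shift linear shape that characteristic roots solve.
- a summation factor — the recursion divides its index rather than shifting it — there is no previous-term chain for a summation factor to telescope.


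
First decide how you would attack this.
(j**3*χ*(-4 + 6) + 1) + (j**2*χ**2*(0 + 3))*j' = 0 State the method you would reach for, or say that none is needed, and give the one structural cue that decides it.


Best approach: the exact-equation method — because the two cross partials coincide, the form is conservative as written — recover its potential in (χ, j).


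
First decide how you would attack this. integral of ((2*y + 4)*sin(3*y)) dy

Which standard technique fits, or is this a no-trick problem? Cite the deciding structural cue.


Technique: integration by parts — the integrand splits as 2*y + 4 times sin(3*y) — repeatedly differentiating the polynomial part kills it, which is the parts ladder.


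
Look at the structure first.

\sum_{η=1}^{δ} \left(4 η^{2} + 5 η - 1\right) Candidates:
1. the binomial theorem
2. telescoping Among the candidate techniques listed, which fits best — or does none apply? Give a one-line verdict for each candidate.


Technique: no special technique — Faulhaber territory: sum each constant-multiple power of η with its closed-form formula, no trick required.
- the binomial theorem — there is no sum-raised-to-a-power identity hiding in these terms.
- telescoping — writing out consecutive terms as given produces no pairwise cancellation.


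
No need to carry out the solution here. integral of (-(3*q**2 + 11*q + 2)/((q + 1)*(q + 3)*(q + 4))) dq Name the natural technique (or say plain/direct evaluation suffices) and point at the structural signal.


Diagnosis: partial fractions — a proper rational integrand whose denominator splits into simpler factors — decompose into partial fractions first.


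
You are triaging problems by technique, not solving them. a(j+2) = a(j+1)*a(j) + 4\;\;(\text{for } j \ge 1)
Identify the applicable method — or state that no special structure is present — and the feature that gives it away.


Diagnosis: no special technique — no ansatz, no master substitution, no summation factor survives the nonlinearity here.


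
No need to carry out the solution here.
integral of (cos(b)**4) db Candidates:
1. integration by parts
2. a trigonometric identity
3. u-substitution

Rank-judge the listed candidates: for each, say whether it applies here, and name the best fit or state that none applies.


Method: a trigonometric identity — the exponent on cos(b)**4 is even — the power-reduction identity is the standard preprocessing step.
- integration by parts: not the natural route: no polynomial-kernel product appears — a recursive parts reduction of the trigonometric product exists, but the identity rewrite is direct.
- a trigonometric identity — yes — fits the structure here.
- u-substitution — no subexpression of the integrand serves as a whole-integral substitution inner — individual terms may offer their own, but none carries its derivative as a factor of the full integrand; a working change of variable would have to be constructed from outside the expression.


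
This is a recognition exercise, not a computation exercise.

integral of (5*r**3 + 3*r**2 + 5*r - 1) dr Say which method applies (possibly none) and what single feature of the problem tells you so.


Diagnosis: no special technique — nothing composite, nothing rational, nothing trigonometric — each constant-multiple power of r integrates by the power rule alone.


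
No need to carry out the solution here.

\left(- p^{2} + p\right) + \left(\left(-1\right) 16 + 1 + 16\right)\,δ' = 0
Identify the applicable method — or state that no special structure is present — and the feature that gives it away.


Verdict: no special technique — the slope is a pure function of p; integrate both sides and be done.


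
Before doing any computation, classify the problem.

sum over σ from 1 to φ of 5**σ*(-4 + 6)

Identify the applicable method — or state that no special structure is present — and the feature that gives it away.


Diagnosis: the geometric series formula — each summand is the previous one scaled by 5; that constant multiplier is itself the geometric structure.


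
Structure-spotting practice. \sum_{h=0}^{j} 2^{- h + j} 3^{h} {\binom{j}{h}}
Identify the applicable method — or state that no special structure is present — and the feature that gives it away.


Diagnosis: the binomial theorem — binomial coefficients against complementary powers of 3 and 2: recognize the binomial expansion and resum.
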